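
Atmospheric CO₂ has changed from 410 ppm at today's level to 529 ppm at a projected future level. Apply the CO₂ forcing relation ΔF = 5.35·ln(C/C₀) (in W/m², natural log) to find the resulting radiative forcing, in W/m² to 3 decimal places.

CO₂ absorption bands are partially saturated, so forcing scales with the logarithm of the concentration ratio.
CO₂: 5.35 × ln(529/410) = 5.35 × ln(1.29024) = 5.35 × 0.25483 = 1.3633 W/m².

ΔF = 1.363 W/m²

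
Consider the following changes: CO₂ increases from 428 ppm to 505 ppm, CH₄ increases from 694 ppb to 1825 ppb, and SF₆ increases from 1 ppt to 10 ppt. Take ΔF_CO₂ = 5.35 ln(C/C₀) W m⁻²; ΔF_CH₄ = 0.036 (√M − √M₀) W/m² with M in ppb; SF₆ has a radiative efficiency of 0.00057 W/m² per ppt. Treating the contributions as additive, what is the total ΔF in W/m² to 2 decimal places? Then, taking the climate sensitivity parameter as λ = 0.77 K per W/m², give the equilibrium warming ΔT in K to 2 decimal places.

CO₂: 5.35 × ln(505/428) = 5.35 × ln(1.17991) = 5.35 × 0.16544 = 0.8851 W/m².
CH₄: 0.036 × (√1825 − √694) = 0.036 × (42.7200 − 26.3439) = 0.036 × 16.3761 = 0.5895 W/m².
SF₆: ΔF = 0.00057 × (10 − 1) = 0.00057 × 9 = 0.0051 W/m².
Total ΔF = 0.8851 + 0.5895 + 0.0051 = 1.4797 W/m².
ΔT = λ ΔF = 0.77 × 1.48 = 1.1396 K.

ΔF = 1.48 W/m²; ΔT = 1.14 K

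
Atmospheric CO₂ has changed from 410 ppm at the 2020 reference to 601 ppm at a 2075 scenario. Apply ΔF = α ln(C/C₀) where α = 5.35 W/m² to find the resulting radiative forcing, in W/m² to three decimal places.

CO₂: 5.35 × ln(601/410) = 5.35 × ln(1.46585) = 5.35 × 0.38244 = 2.0461 W/m².

ΔF = 2.046 W/m²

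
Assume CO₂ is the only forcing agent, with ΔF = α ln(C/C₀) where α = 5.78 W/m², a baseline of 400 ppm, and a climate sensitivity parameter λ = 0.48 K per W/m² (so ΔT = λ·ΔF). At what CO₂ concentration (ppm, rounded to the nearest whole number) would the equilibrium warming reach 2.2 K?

C ≈ 884 ppm

Required forcing: ΔF = ΔT/λ = 2.2/0.48 = 4.5833 W/m².
Then ln(C/400) = ΔF/5.78 = 4.5833/5.78 = 0.79296.
So C = 400 × e^0.79296 = 400 × 2.20993 = 883.97 ppm.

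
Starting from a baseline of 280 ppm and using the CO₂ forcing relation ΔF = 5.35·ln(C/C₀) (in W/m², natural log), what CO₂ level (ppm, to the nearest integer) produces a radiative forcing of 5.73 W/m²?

C ≈ 817 ppm

Set 5.35 ln(C/280) = 5.73, so ln(C/280) = 5.73/5.35 = 1.07103.
Then C/280 = e^1.07103 = 2.91838, giving C = 280 × 2.91838 = 817.15 ppm.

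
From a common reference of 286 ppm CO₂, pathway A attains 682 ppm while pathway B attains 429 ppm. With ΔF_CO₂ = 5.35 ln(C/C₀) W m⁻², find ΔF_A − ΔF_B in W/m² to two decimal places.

ΔF_A = 5.35 ln(682/286) = 5.35 × 0.86904 = 4.6494 W/m².
ΔF_B = 5.35 ln(429/286) = 5.35 × 0.40547 = 2.1693 W/m².
Difference: 4.6494 − 2.1693 = 2.4801 W/m².

ΔF_A − ΔF_B = 2.48 W/m²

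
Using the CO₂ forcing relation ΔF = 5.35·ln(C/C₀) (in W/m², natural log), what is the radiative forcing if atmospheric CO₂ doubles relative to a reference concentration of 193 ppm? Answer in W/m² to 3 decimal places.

ΔF = 5.35 × ln(2) = 5.35 × 0.69315 = 3.7084 W/m².

ΔF = 3.708 W/m²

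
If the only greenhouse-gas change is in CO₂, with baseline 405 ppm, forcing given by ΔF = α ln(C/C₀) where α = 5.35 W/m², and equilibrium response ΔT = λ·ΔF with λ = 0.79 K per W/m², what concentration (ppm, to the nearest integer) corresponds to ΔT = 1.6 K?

C ≈ 591 ppm

Required forcing: ΔF = ΔT/λ = 1.6/0.79 = 2.0253 W/m².
Then ln(C/405) = ΔF/5.35 = 2.0253/5.35 = 0.37856.
So C = 405 × e^0.37856 = 405 × 1.46018 = 591.37 ppm.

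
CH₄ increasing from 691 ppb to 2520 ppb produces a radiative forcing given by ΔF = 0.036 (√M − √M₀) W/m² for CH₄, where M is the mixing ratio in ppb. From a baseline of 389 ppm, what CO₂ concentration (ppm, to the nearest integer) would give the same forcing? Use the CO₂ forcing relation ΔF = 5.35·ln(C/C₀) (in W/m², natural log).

C ≈ 457 ppm

CH₄ forcing: 0.036 × (√2520 − √691) = 0.036 × (50.1996 − 26.2869) = 0.036 × 23.9127 = 0.86086 W/m².
Set 5.35 ln(C/389) = 0.86086: ln(C/389) = 0.86086/5.35 = 0.16091, so C = 389 × e^0.16091 = 389 × 1.17458 = 456.91 ppm.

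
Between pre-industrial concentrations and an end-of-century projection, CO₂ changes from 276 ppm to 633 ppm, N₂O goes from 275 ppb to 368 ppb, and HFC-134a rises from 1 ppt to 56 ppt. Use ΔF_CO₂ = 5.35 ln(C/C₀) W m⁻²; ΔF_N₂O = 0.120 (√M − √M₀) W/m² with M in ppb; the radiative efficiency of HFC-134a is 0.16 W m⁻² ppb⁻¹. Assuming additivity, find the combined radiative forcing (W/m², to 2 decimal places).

ΔF = 4.76 W/m²

CO₂: 5.35 × ln(633/276) = 5.35 × ln(2.29348) = 5.35 × 0.83007 = 4.4409 W/m².
N₂O: 0.120 × (√368 − √275) = 0.120 × (19.1833 − 16.5831) = 0.120 × 2.6002 = 0.3120 W/m².
HFC-134a: Δ = 56 − 1 = 55 ppt = 0.055 ppb; ΔF = 0.16 × 0.055 = 0.0088 W/m².
Total ΔF = 4.4409 + 0.3120 + 0.0088 = 4.7617 W/m².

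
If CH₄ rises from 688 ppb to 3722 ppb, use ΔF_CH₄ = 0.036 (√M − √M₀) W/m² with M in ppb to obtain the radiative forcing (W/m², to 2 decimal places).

ΔF = 1.25 W/m²

CH₄: 0.036 × (√3722 − √688) = 0.036 × (61.0082 − 26.2298) = 0.036 × 34.7784 = 1.2520 W/m².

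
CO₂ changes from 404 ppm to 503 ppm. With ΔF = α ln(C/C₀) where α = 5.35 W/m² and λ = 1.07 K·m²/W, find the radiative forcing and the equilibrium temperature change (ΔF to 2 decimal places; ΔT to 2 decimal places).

CO₂: 5.35 × ln(503/404) = 5.35 × ln(1.24505) = 5.35 × 0.21918 = 1.1726 W/m².
ΔT = λ ΔF = 1.07 × 1.17 = 1.2519 K.

ΔF = 1.17 W/m²; ΔT = 1.25 K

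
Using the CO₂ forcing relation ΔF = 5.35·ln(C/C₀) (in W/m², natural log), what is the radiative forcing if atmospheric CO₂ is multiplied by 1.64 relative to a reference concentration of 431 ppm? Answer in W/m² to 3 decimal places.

ΔF = 5.35 × ln(1.64) = 5.35 × 0.49470 = 2.6466 W/m².

ΔF = 2.647 W/m²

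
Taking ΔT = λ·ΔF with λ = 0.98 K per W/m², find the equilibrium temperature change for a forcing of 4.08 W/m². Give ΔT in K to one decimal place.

ΔT = 4.0 K

ΔT = λ ΔF = 0.98 × 4.08 = 3.9984 K.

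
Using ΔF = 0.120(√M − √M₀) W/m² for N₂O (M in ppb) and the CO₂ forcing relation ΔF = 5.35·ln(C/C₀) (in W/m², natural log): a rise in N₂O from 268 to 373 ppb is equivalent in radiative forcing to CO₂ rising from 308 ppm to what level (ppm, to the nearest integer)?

N₂O forcing: 0.120 × (√373 − √268) = 0.120 × (19.3132 − 16.3707) = 0.120 × 2.9425 = 0.35310 W/m².
Set 5.35 ln(C/308) = 0.35310: ln(C/308) = 0.35310/5.35 = 0.06600, so C = 308 × e^0.06600 = 308 × 1.06823 = 329.01 ppm.

C ≈ 329 ppm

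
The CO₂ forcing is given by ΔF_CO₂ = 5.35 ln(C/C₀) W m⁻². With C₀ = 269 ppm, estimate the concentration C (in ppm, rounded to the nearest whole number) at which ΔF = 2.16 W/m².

Set 5.35 ln(C/269) = 2.16, so ln(C/269) = 2.16/5.35 = 0.40374.
Then C/269 = e^0.40374 = 1.49741, giving C = 269 × 1.49741 = 402.80 ppm.

C ≈ 403 ppm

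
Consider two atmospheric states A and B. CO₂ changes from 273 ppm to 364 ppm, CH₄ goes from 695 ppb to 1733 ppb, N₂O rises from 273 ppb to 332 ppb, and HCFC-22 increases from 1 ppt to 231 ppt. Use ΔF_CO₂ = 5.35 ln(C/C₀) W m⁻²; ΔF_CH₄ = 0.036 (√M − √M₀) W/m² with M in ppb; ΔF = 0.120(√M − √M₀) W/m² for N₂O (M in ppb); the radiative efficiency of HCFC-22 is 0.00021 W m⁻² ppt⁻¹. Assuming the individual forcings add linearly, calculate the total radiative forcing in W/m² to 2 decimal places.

ΔF = 2.34 W/m²

CO₂: 5.35 × ln(364/273) = 5.35 × ln(1.33333) = 5.35 × 0.28768 = 1.5391 W/m².
CH₄: 0.036 × (√1733 − √695) = 0.036 × (41.6293 − 26.3629) = 0.036 × 15.2664 = 0.5496 W/m².
N₂O: 0.120 × (√332 − √273) = 0.120 × (18.2209 − 16.5227) = 0.120 × 1.6982 = 0.2038 W/m².
HCFC-22: ΔF = 0.00021 × (231 − 1) = 0.00021 × 230 = 0.0483 W/m².
Total ΔF = 1.5391 + 0.5496 + 0.2038 + 0.0483 = 2.3408 W/m².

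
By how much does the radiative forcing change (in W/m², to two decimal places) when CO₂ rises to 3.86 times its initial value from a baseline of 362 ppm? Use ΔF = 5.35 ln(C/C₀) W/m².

Because the forcing depends only on the ratio C/C₀, the initial concentration does not enter.
ΔF = 5.35 × ln(3.86) = 5.35 × 1.35067 = 7.2261 W/m².

ΔF = 7.23 W/m²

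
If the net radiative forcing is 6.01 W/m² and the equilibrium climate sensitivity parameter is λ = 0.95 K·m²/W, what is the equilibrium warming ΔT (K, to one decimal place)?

ΔT = λ ΔF = 0.95 × 6.01 = 5.7095 K.

ΔT = 5.7 K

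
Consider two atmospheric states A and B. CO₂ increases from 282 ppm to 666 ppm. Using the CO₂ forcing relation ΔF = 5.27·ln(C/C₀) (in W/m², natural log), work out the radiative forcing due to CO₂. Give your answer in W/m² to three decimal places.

CO₂: 5.27 × ln(666/282) = 5.27 × ln(2.36170) = 5.27 × 0.85938 = 4.5289 W/m².

ΔF = 4.529 W/m²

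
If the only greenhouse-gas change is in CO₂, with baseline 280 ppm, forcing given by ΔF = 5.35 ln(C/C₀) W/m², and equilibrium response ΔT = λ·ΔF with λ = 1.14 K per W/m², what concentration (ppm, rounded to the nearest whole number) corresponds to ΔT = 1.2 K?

C ≈ 341 ppm

Required forcing: ΔF = ΔT/λ = 1.2/1.14 = 1.0526 W/m².
Then ln(C/280) = ΔF/5.35 = 1.0526/5.35 = 0.19675.
So C = 280 × e^0.19675 = 280 × 1.21744 = 340.88 ppm.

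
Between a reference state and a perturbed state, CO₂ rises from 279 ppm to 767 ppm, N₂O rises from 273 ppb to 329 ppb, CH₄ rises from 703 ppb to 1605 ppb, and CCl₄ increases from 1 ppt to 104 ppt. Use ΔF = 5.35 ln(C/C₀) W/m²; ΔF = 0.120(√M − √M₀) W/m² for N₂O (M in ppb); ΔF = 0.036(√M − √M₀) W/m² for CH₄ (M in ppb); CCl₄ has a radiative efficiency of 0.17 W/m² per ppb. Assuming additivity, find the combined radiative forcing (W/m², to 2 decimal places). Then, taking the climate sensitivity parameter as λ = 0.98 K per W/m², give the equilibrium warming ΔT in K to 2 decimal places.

ΔF = 6.11 W/m²; ΔT = 5.99 K

CO₂: 5.35 × ln(767/279) = 5.35 × ln(2.74910) = 5.35 × 1.01127 = 5.4103 W/m².
N₂O: 0.120 × (√329 − √273) = 0.120 × (18.1384 − 16.5227) = 0.120 × 1.6157 = 0.1939 W/m².
CH₄: 0.036 × (√1605 − √703) = 0.036 × (40.0625 − 26.5141) = 0.036 × 13.5484 = 0.4877 W/m².
CCl₄: Δ = 104 − 1 = 103 ppt = 0.103 ppb; ΔF = 0.17 × 0.103 = 0.0175 W/m².
Total ΔF = 5.4103 + 0.1939 + 0.4877 + 0.0175 = 6.1094 W/m².
ΔT = λ ΔF = 0.98 × 6.11 = 5.9878 K.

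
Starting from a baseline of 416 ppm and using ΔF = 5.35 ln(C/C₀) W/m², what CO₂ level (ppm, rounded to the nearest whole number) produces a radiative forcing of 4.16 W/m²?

C ≈ 905 ppm

Set 5.35 ln(C/416) = 4.16, so ln(C/416) = 4.16/5.35 = 0.77757.
Then C/416 = e^0.77757 = 2.17618, giving C = 416 × 2.17618 = 905.29 ppm.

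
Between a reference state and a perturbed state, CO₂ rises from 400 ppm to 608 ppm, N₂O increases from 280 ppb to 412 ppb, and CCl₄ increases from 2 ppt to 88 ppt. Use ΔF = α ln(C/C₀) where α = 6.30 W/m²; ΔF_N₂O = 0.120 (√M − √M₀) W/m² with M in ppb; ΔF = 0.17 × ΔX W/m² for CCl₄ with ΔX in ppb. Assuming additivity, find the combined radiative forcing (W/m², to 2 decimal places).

CO₂: 6.30 × ln(608/400) = 6.30 × ln(1.52000) = 6.30 × 0.41871 = 2.6379 W/m².
N₂O: 0.120 × (√412 − √280) = 0.120 × (20.2978 − 16.7332) = 0.120 × 3.5646 = 0.4278 W/m².
CCl₄: Δ = 88 − 2 = 86 ppt = 0.086 ppb; ΔF = 0.17 × 0.086 = 0.0146 W/m².
Total ΔF = 2.6379 + 0.4278 + 0.0146 = 3.0803 W/m².

ΔF = 3.08 W/m²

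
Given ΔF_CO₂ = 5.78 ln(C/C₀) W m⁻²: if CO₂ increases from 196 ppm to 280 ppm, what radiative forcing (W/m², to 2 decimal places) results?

ΔF = 2.06 W/m²

CO₂: 5.78 × ln(280/196) = 5.78 × ln(1.42857) = 5.78 × 0.35667 = 2.0616 W/m².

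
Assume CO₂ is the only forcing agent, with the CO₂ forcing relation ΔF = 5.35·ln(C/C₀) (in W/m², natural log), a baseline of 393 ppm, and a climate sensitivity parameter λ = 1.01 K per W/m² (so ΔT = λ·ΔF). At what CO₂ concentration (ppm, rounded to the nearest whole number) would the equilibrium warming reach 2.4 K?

Required forcing: ΔF = ΔT/λ = 2.4/1.01 = 2.3762 W/m².
Then ln(C/393) = ΔF/5.35 = 2.3762/5.35 = 0.44415.
So C = 393 × e^0.44415 = 393 × 1.55916 = 612.75 ppm.

C ≈ 613 ppm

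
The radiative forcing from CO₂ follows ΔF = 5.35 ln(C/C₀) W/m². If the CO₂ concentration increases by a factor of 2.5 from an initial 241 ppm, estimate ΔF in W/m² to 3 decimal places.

ΔF = 5.35 × ln(2.5) = 5.35 × 0.91629 = 4.9022 W/m².

ΔF = 4.902 W/m²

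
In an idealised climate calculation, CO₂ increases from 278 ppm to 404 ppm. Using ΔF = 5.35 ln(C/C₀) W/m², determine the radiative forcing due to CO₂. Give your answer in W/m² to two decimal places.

ΔF = 2.00 W/m²

CO₂ absorption bands are partially saturated, so forcing scales with the logarithm of the concentration ratio.
CO₂: 5.35 × ln(404/278) = 5.35 × ln(1.45324) = 5.35 × 0.37380 = 1.9998 W/m².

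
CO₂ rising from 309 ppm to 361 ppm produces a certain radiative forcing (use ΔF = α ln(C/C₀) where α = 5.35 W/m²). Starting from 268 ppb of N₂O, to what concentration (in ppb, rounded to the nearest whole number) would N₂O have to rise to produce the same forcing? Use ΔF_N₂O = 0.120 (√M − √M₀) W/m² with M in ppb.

CO₂ forcing: 5.35 × ln(361/309) = 5.35 × 0.155537 = 0.83212 W/m².
Set 0.120(√M − √268) = 0.83212: √M = 0.83212/0.120 + √268 = 6.9343 + 16.3707 = 23.3050.
M = (23.3050)² = 543.12 ppb.

M ≈ 543 ppb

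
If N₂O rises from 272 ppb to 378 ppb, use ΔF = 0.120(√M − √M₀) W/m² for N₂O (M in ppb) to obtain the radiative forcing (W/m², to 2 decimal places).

ΔF = 0.35 W/m²

N₂O: 0.120 × (√378 − √272) = 0.120 × (19.4422 − 16.4924) = 0.120 × 2.9498 = 0.3540 W/m².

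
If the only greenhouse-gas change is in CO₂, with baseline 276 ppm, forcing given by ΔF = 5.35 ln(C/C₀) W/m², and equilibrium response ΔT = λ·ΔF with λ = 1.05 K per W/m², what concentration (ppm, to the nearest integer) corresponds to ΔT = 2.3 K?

C ≈ 416 ppm

Required forcing: ΔF = ΔT/λ = 2.3/1.05 = 2.1905 W/m².
Then ln(C/276) = ΔF/5.35 = 2.1905/5.35 = 0.40944.
So C = 276 × e^0.40944 = 276 × 1.50597 = 415.65 ppm.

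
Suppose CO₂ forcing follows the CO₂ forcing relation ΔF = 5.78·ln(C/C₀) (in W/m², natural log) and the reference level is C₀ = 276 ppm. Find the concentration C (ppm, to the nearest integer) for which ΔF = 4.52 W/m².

C ≈ 603 ppm

Set 5.78 ln(C/276) = 4.52, so ln(C/276) = 4.52/5.78 = 0.78201.
Then C/276 = e^0.78201 = 2.18586, giving C = 276 × 2.18586 = 603.30 ppm.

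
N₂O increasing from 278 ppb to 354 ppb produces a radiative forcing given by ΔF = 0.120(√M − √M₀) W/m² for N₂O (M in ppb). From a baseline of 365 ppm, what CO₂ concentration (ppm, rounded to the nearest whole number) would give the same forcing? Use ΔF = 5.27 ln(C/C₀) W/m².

N₂O forcing: 0.120 × (√354 − √278) = 0.120 × (18.8149 − 16.6733) = 0.120 × 2.1416 = 0.25699 W/m².
Set 5.27 ln(C/365) = 0.25699: ln(C/365) = 0.25699/5.27 = 0.04876, so C = 365 × e^0.04876 = 365 × 1.04997 = 383.24 ppm.

C ≈ 383 ppm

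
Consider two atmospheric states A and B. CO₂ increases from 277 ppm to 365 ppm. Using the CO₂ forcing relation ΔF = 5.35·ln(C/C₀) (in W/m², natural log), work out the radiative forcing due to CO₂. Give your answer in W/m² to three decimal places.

ΔF = 1.476 W/m²

CO₂: 5.35 × ln(365/277) = 5.35 × ln(1.31769) = 5.35 × 0.27588 = 1.4760 W/m².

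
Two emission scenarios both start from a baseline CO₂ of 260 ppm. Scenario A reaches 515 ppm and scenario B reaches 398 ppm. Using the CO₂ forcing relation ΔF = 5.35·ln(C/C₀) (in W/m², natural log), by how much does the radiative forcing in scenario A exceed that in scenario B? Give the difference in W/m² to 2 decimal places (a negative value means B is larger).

ΔF_A − ΔF_B = 1.38 W/m²

ΔF_A = 5.35 ln(515/260) = 5.35 × 0.68349 = 3.6567 W/m².
ΔF_B = 5.35 ln(398/260) = 5.35 × 0.42577 = 2.2779 W/m².
Difference: 3.6567 − 2.2779 = 1.3788 W/m².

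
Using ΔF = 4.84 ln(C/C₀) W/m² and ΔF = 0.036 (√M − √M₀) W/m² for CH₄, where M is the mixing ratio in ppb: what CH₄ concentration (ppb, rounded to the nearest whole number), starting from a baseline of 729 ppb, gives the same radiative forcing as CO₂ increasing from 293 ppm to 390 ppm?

M ≈ 4283 ppb

CO₂ forcing: 4.84 × ln(390/293) = 4.84 × 0.285974 = 1.38411 W/m².
Set 0.036(√M − √729) = 1.38411: √M = 1.38411/0.036 + √729 = 38.4475 + 27.0000 = 65.4475.
M = (65.4475)² = 4283.38 ppb.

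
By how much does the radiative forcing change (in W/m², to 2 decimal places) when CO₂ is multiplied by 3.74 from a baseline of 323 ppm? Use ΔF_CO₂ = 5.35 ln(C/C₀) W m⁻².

ΔF = 7.06 W/m²

Because the forcing depends only on the ratio C/C₀, the initial concentration does not enter.
ΔF = 5.35 × ln(3.74) = 5.35 × 1.31909 = 7.0571 W/m².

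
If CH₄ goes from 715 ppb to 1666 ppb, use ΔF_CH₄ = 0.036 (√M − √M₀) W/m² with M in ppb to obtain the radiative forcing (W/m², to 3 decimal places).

CH₄: 0.036 × (√1666 − √715) = 0.036 × (40.8167 − 26.7395) = 0.036 × 14.0772 = 0.5068 W/m².

ΔF = 0.507 W/m²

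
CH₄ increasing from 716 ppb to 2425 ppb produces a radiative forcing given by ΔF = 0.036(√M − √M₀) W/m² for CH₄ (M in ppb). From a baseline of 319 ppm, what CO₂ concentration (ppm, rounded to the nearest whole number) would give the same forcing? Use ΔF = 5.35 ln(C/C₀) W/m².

C ≈ 371 ppm

CH₄ forcing: 0.036 × (√2425 − √716) = 0.036 × (49.2443 − 26.7582) = 0.036 × 22.4861 = 0.80950 W/m².
Set 5.35 ln(C/319) = 0.80950: ln(C/319) = 0.80950/5.35 = 0.15131, so C = 319 × e^0.15131 = 319 × 1.16336 = 371.11 ppm.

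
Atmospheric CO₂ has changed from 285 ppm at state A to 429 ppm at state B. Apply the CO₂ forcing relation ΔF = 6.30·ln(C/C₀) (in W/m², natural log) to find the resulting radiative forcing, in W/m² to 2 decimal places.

ΔF = 2.58 W/m²

CO₂: 6.30 × ln(429/285) = 6.30 × ln(1.50526) = 6.30 × 0.40897 = 2.5765 W/m².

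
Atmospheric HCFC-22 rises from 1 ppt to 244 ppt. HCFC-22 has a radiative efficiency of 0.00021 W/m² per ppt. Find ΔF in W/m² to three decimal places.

HCFC-22: ΔF = 0.00021 × (244 − 1) = 0.00021 × 243 = 0.0510 W/m².

ΔF = 0.051 W/m²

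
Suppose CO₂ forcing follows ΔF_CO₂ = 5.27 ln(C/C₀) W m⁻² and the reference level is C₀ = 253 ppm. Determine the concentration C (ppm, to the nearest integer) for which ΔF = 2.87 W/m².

C ≈ 436 ppm

Set 5.27 ln(C/253) = 2.87, so ln(C/253) = 2.87/5.27 = 0.54459.
Then C/253 = e^0.54459 = 1.72390, giving C = 253 × 1.72390 = 436.15 ppm.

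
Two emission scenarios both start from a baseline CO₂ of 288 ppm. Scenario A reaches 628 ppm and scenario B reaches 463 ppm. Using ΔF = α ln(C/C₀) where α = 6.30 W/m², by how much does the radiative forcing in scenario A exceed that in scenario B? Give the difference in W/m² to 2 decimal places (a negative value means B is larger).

ΔF_A = 6.30 ln(628/288) = 6.30 × 0.77958 = 4.9114 W/m².
ΔF_B = 6.30 ln(463/288) = 6.30 × 0.47477 = 2.9911 W/m².
Difference: 4.9114 − 2.9911 = 1.9203 W/m².

ΔF_A − ΔF_B = 1.92 W/m²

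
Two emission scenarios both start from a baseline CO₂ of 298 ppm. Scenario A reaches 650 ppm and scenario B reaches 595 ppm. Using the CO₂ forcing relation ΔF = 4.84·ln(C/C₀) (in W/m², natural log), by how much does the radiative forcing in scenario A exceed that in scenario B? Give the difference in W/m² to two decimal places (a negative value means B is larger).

ΔF_A = 4.84 ln(650/298) = 4.84 × 0.77988 = 3.7746 W/m².
ΔF_B = 4.84 ln(595/298) = 4.84 × 0.69147 = 3.3467 W/m².
Difference: 3.7746 − 3.3467 = 0.4279 W/m².

ΔF_A − ΔF_B = 0.43 W/m²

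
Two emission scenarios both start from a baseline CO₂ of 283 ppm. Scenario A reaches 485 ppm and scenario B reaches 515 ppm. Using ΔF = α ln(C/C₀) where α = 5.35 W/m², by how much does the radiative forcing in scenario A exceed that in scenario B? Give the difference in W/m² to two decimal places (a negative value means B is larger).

ΔF_A − ΔF_B = -0.32 W/m²

ΔF_A = 5.35 ln(485/283) = 5.35 × 0.53870 = 2.8820 W/m².
ΔF_B = 5.35 ln(515/283) = 5.35 × 0.59872 = 3.2032 W/m².
Difference: 2.8820 − 3.2032 = -0.3212 W/m².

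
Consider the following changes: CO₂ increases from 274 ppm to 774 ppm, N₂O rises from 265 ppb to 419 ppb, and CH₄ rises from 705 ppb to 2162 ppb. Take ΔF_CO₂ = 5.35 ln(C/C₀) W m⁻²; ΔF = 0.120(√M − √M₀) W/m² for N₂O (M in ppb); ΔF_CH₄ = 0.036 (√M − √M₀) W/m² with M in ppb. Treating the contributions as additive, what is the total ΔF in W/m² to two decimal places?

ΔF = 6.78 W/m²

CO₂: 5.35 × ln(774/274) = 5.35 × ln(2.82482) = 5.35 × 1.03844 = 5.5557 W/m².
N₂O: 0.120 × (√419 − √265) = 0.120 × (20.4695 − 16.2788) = 0.120 × 4.1907 = 0.5029 W/m².
CH₄: 0.036 × (√2162 − √705) = 0.036 × (46.4973 − 26.5518) = 0.036 × 19.9455 = 0.7180 W/m².
Total ΔF = 5.5557 + 0.5029 + 0.7180 = 6.7766 W/m².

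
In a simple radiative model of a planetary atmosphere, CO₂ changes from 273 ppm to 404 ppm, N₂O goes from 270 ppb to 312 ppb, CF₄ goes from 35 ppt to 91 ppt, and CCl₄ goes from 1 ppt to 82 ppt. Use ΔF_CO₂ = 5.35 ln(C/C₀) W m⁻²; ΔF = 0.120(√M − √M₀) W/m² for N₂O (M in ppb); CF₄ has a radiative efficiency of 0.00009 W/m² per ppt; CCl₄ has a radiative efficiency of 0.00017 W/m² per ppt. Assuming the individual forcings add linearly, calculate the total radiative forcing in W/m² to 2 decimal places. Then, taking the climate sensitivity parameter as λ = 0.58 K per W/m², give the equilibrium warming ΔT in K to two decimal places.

ΔF = 2.26 W/m²; ΔT = 1.31 K

CO₂: 5.35 × ln(404/273) = 5.35 × ln(1.47985) = 5.35 × 0.39194 = 2.0969 W/m².
N₂O: 0.120 × (√312 − √270) = 0.120 × (17.6635 − 16.4317) = 0.120 × 1.2318 = 0.1478 W/m².
CF₄: ΔF = 0.00009 × (91 − 35) = 0.00009 × 56 = 0.0050 W/m².
CCl₄: ΔF = 0.00017 × (82 − 1) = 0.00017 × 81 = 0.0138 W/m².
Total ΔF = 2.0969 + 0.1478 + 0.0050 + 0.0138 = 2.2635 W/m².
ΔT = λ ΔF = 0.58 × 2.26 = 1.3108 K.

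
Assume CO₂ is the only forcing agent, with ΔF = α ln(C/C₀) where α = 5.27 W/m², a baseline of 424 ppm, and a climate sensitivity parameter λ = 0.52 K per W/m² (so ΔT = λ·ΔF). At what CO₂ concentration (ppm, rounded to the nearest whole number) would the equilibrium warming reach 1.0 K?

Required forcing: ΔF = ΔT/λ = 1.0/0.52 = 1.9231 W/m².
Then ln(C/424) = ΔF/5.27 = 1.9231/5.27 = 0.36491.
So C = 424 × e^0.36491 = 424 × 1.44038 = 610.72 ppm.

C ≈ 611 ppm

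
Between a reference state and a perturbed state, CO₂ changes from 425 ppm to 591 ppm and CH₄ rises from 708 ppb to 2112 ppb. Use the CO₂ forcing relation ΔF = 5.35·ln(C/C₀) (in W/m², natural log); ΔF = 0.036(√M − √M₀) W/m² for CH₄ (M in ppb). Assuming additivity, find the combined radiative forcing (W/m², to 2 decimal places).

CO₂: 5.35 × ln(591/425) = 5.35 × ln(1.39059) = 5.35 × 0.32973 = 1.7641 W/m².
CH₄: 0.036 × (√2112 − √708) = 0.036 × (45.9565 − 26.6083) = 0.036 × 19.3482 = 0.6965 W/m².
Total ΔF = 1.7641 + 0.6965 = 2.4606 W/m².

ΔF = 2.46 W/m²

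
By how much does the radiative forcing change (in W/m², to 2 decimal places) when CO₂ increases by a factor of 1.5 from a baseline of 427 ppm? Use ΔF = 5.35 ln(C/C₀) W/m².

ΔF = 2.17 W/m²

Because the forcing depends only on the ratio C/C₀, the initial concentration does not enter.
ΔF = 5.35 × ln(1.5) = 5.35 × 0.40547 = 2.1693 W/m².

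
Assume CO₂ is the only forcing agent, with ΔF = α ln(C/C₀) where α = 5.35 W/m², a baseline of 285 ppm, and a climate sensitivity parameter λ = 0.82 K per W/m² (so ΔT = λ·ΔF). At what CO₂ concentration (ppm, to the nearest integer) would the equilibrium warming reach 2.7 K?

Required forcing: ΔF = ΔT/λ = 2.7/0.82 = 3.2927 W/m².
Then ln(C/285) = ΔF/5.35 = 3.2927/5.35 = 0.61546.
So C = 285 × e^0.61546 = 285 × 1.85051 = 527.40 ppm.

C ≈ 527 ppm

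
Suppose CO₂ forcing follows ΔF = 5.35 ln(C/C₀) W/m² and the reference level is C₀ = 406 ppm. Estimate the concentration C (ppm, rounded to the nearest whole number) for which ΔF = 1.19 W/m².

C ≈ 507 ppm

Set 5.35 ln(C/406) = 1.19, so ln(C/406) = 1.19/5.35 = 0.22243.
Then C/406 = e^0.22243 = 1.24911, giving C = 406 × 1.24911 = 507.14 ppm.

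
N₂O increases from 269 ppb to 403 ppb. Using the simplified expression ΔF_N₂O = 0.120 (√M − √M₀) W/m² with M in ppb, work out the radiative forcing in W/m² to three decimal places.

N₂O: 0.120 × (√403 − √269) = 0.120 × (20.0749 − 16.4012) = 0.120 × 3.6737 = 0.4408 W/m².

ΔF = 0.441 W/m²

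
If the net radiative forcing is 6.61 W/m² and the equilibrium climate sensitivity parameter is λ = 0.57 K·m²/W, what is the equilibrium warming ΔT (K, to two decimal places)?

ΔT = λ ΔF = 0.57 × 6.61 = 3.7677 K.

ΔT = 3.77 K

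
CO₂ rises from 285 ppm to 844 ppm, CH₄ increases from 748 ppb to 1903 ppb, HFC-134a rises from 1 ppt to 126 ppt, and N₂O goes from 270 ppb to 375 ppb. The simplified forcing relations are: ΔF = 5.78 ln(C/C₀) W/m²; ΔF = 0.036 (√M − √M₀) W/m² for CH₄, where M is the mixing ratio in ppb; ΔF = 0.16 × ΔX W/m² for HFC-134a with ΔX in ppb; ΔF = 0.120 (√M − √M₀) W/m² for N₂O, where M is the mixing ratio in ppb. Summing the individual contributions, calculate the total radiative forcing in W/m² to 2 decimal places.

CO₂: 5.78 × ln(844/285) = 5.78 × ln(2.96140) = 5.78 × 1.08566 = 6.2751 W/m².
CH₄: 0.036 × (√1903 − √748) = 0.036 × (43.6234 − 27.3496) = 0.036 × 16.2738 = 0.5859 W/m².
HFC-134a: Δ = 126 − 1 = 125 ppt = 0.125 ppb; ΔF = 0.16 × 0.125 = 0.0200 W/m².
N₂O: 0.120 × (√375 − √270) = 0.120 × (19.3649 − 16.4317) = 0.120 × 2.9332 = 0.3520 W/m².
Total ΔF = 6.2751 + 0.5859 + 0.0200 + 0.3520 = 7.2330 W/m².

ΔF = 7.23 W/m²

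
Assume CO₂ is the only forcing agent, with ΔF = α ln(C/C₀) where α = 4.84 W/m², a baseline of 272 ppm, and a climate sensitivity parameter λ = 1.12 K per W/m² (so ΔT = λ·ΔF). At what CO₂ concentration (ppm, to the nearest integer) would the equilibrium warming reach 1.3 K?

C ≈ 346 ppm

Required forcing: ΔF = ΔT/λ = 1.3/1.12 = 1.1607 W/m².
Then ln(C/272) = ΔF/4.84 = 1.1607/4.84 = 0.23981.
So C = 272 × e^0.23981 = 272 × 1.27101 = 345.71 ppm.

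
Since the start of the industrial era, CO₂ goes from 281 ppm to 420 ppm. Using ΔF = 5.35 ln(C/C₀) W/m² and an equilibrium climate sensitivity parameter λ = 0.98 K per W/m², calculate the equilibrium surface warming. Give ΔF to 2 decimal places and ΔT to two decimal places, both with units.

ΔF = 2.15 W/m²; ΔT = 2.11 K

CO₂: 5.35 × ln(420/281) = 5.35 × ln(1.49466) = 5.35 × 0.40190 = 2.1502 W/m².
ΔT = λ ΔF = 0.98 × 2.15 = 2.1070 K.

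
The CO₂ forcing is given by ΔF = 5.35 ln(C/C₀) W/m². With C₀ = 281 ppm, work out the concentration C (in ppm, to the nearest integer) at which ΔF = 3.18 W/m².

Set 5.35 ln(C/281) = 3.18, so ln(C/281) = 3.18/5.35 = 0.59439.
Then C/281 = e^0.59439 = 1.81193, giving C = 281 × 1.81193 = 509.15 ppm.

C ≈ 509 ppm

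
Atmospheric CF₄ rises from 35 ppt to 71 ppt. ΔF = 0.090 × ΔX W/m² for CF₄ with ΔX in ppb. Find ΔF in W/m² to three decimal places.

CF₄: Δ = 71 − 35 = 36 ppt = 0.036 ppb; ΔF = 0.090 × 0.036 = 0.0032 W/m².

ΔF = 0.003 W/m²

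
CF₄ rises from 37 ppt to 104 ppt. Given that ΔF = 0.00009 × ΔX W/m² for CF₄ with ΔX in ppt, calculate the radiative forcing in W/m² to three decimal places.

CF₄: ΔF = 0.00009 × (104 − 37) = 0.00009 × 67 = 0.0060 W/m².

ΔF = 0.006 W/m²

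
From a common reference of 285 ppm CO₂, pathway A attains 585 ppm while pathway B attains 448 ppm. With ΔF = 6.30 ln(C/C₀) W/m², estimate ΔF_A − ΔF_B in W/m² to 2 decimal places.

ΔF_A − ΔF_B = 1.68 W/m²

ΔF_A = 6.30 ln(585/285) = 6.30 × 0.71912 = 4.5305 W/m².
ΔF_B = 6.30 ln(448/285) = 6.30 × 0.45230 = 2.8495 W/m².
Difference: 4.5305 − 2.8495 = 1.6810 W/m².
(Equivalently, ΔF_A − ΔF_B = 6.30 ln(585/448) = 6.30 × 0.26682 = 1.6810 W/m².)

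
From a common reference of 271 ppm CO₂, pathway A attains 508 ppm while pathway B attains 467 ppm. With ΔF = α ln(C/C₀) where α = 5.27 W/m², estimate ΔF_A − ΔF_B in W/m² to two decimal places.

ΔF_A = 5.27 ln(508/271) = 5.27 × 0.62836 = 3.3115 W/m².
ΔF_B = 5.27 ln(467/271) = 5.27 × 0.54421 = 2.8680 W/m².
Difference: 3.3115 − 2.8680 = 0.4435 W/m².
(Equivalently, ΔF_A − ΔF_B = 5.27 ln(508/467) = 5.27 × 0.08415 = 0.4435 W/m².)

ΔF_A − ΔF_B = 0.44 W/m²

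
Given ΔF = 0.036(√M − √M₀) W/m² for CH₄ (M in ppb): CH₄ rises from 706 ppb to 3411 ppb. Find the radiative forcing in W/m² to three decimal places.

CH₄: 0.036 × (√3411 − √706) = 0.036 × (58.4038 − 26.5707) = 0.036 × 31.8331 = 1.1460 W/m².

ΔF = 1.146 W/m²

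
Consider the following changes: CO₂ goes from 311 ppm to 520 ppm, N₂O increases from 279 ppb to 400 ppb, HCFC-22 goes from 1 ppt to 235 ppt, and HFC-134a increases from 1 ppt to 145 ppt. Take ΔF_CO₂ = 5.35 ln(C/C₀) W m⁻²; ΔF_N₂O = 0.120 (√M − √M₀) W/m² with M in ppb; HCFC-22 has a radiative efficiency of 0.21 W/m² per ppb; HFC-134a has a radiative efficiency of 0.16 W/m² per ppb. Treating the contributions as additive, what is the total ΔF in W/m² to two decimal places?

ΔF = 3.22 W/m²

CO₂: 5.35 × ln(520/311) = 5.35 × ln(1.67203) = 5.35 × 0.51404 = 2.7501 W/m².
N₂O: 0.120 × (√400 − √279) = 0.120 × (20.0000 − 16.7033) = 0.120 × 3.2967 = 0.3956 W/m².
HCFC-22: Δ = 235 − 1 = 234 ppt = 0.234 ppb; ΔF = 0.21 × 0.234 = 0.0491 W/m².
HFC-134a: Δ = 145 − 1 = 144 ppt = 0.144 ppb; ΔF = 0.16 × 0.144 = 0.0230 W/m².
Total ΔF = 2.7501 + 0.3956 + 0.0491 + 0.0230 = 3.2178 W/m².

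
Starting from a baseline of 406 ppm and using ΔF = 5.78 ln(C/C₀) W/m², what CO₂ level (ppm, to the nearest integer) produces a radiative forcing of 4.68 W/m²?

Set 5.78 ln(C/406) = 4.68, so ln(C/406) = 4.68/5.78 = 0.80969.
Then C/406 = e^0.80969 = 2.24721, giving C = 406 × 2.24721 = 912.37 ppm.

C ≈ 912 ppm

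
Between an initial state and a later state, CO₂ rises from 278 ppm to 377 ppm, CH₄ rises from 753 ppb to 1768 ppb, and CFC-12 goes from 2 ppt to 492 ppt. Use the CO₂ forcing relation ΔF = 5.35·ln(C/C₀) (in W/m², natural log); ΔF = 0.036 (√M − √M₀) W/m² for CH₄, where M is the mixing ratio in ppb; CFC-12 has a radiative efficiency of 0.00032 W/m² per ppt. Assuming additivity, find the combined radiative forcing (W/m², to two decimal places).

CO₂: 5.35 × ln(377/278) = 5.35 × ln(1.35612) = 5.35 × 0.30463 = 1.6298 W/m².
CH₄: 0.036 × (√1768 − √753) = 0.036 × (42.0476 − 27.4408) = 0.036 × 14.6068 = 0.5258 W/m².
CFC-12: ΔF = 0.00032 × (492 − 2) = 0.00032 × 490 = 0.1568 W/m².
Total ΔF = 1.6298 + 0.5258 + 0.1568 = 2.3124 W/m².

ΔF = 2.31 W/m²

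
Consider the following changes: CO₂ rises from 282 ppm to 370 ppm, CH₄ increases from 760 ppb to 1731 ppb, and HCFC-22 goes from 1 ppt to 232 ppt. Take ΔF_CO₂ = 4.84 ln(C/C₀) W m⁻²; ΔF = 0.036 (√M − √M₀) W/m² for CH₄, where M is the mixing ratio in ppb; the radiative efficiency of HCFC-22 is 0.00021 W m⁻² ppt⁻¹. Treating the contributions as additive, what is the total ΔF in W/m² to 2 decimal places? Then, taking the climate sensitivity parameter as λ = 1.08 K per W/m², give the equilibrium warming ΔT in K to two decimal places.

ΔF = 1.87 W/m²; ΔT = 2.02 K

CO₂: 4.84 × ln(370/282) = 4.84 × ln(1.31206) = 4.84 × 0.27160 = 1.3145 W/m².
CH₄: 0.036 × (√1731 − √760) = 0.036 × (41.6053 − 27.5681) = 0.036 × 14.0372 = 0.5053 W/m².
HCFC-22: ΔF = 0.00021 × (232 − 1) = 0.00021 × 231 = 0.0485 W/m².
Total ΔF = 1.3145 + 0.5053 + 0.0485 = 1.8683 W/m².
ΔT = λ ΔF = 1.08 × 1.87 = 2.0196 K.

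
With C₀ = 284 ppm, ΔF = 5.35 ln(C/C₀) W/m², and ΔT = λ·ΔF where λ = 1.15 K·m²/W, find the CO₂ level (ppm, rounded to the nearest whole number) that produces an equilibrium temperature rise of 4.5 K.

Required forcing: ΔF = ΔT/λ = 4.5/1.15 = 3.9130 W/m².
Then ln(C/284) = ΔF/5.35 = 3.9130/5.35 = 0.73140.
So C = 284 × e^0.73140 = 284 × 2.07799 = 590.15 ppm.

C ≈ 590 ppm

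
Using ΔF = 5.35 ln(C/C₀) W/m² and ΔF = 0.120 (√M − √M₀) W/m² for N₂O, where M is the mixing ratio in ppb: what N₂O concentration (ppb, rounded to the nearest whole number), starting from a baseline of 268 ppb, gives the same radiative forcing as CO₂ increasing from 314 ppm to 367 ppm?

CO₂ forcing: 5.35 × ln(367/314) = 5.35 × 0.155969 = 0.83443 W/m².
Set 0.120(√M − √268) = 0.83443: √M = 0.83443/0.120 + √268 = 6.9536 + 16.3707 = 23.3243.
M = (23.3243)² = 544.02 ppb.

M ≈ 544 ppb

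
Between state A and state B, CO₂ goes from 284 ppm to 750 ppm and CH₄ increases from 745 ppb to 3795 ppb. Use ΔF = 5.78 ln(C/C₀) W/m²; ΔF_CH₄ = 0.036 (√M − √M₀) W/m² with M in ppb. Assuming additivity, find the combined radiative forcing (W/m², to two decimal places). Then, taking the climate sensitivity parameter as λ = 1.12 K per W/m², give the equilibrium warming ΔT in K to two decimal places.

ΔF = 6.85 W/m²; ΔT = 7.67 K

CO₂: 5.78 × ln(750/284) = 5.78 × ln(2.64085) = 5.78 × 0.97110 = 5.6130 W/m².
CH₄: 0.036 × (√3795 − √745) = 0.036 × (61.6036 − 27.2947) = 0.036 × 34.3089 = 1.2351 W/m².
Total ΔF = 5.6130 + 1.2351 = 6.8481 W/m².
ΔT = λ ΔF = 1.12 × 6.85 = 7.6720 K.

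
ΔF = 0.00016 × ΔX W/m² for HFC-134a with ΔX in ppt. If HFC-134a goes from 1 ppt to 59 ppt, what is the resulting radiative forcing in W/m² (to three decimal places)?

HFC-134a: ΔF = 0.00016 × (59 − 1) = 0.00016 × 58 = 0.0093 W/m².

ΔF = 0.009 W/m²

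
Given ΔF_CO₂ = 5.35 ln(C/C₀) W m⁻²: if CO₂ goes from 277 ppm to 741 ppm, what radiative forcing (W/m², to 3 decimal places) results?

ΔF = 5.264 W/m²

CO₂: 5.35 × ln(741/277) = 5.35 × ln(2.67509) = 5.35 × 0.98398 = 5.2643 W/m².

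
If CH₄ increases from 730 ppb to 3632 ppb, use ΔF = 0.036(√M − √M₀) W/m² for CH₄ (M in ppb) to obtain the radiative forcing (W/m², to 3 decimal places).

CH₄: 0.036 × (√3632 − √730) = 0.036 × (60.2661 − 27.0185) = 0.036 × 33.2476 = 1.1969 W/m².

ΔF = 1.197 W/m²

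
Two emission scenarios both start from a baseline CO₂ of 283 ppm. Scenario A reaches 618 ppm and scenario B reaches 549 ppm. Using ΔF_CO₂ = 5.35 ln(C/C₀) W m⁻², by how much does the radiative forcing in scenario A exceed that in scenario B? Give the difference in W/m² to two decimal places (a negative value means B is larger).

ΔF_A = 5.35 ln(618/283) = 5.35 × 0.78104 = 4.1786 W/m².
ΔF_B = 5.35 ln(549/283) = 5.35 × 0.66265 = 3.5452 W/m².
Difference: 4.1786 − 3.5452 = 0.6334 W/m².

ΔF_A − ΔF_B = 0.63 W/m²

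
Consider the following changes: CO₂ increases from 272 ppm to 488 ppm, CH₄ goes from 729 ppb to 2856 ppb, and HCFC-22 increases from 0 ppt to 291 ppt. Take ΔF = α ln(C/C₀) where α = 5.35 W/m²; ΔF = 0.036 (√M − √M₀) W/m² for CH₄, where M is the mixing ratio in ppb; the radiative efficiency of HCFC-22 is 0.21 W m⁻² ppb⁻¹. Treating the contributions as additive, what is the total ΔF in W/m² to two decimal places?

ΔF = 4.14 W/m²

CO₂: 5.35 × ln(488/272) = 5.35 × ln(1.79412) = 5.35 × 0.58451 = 3.1271 W/m².
CH₄: 0.036 × (√2856 − √729) = 0.036 × (53.4416 − 27.0000) = 0.036 × 26.4416 = 0.9519 W/m².
HCFC-22: Δ = 291 − 0 = 291 ppt = 0.291 ppb; ΔF = 0.21 × 0.291 = 0.0611 W/m².
Total ΔF = 3.1271 + 0.9519 + 0.0611 = 4.1401 W/m².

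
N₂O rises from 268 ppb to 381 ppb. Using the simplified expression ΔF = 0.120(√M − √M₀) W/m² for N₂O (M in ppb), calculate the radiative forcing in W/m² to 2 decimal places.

ΔF = 0.38 W/m²

N₂O: 0.120 × (√381 − √268) = 0.120 × (19.5192 − 16.3707) = 0.120 × 3.1485 = 0.3778 W/m².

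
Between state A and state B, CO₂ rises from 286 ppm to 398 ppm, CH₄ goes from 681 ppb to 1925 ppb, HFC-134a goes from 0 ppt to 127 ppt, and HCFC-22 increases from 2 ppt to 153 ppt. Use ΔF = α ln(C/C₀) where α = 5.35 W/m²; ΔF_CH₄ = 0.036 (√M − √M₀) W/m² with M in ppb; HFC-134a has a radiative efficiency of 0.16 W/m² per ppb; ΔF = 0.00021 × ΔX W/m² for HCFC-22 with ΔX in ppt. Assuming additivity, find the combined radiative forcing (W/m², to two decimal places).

ΔF = 2.46 W/m²

CO₂: 5.35 × ln(398/286) = 5.35 × ln(1.39161) = 5.35 × 0.33046 = 1.7680 W/m².
CH₄: 0.036 × (√1925 − √681) = 0.036 × (43.8748 − 26.0960) = 0.036 × 17.7788 = 0.6400 W/m².
HFC-134a: Δ = 127 − 0 = 127 ppt = 0.127 ppb; ΔF = 0.16 × 0.127 = 0.0203 W/m².
HCFC-22: ΔF = 0.00021 × (153 − 2) = 0.00021 × 151 = 0.0317 W/m².
Total ΔF = 1.7680 + 0.6400 + 0.0203 + 0.0317 = 2.4600 W/m².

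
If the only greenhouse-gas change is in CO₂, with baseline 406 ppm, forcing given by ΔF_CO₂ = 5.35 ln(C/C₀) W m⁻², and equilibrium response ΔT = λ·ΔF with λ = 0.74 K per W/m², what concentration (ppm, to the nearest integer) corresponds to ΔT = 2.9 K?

Required forcing: ΔF = ΔT/λ = 2.9/0.74 = 3.9189 W/m².
Then ln(C/406) = ΔF/5.35 = 3.9189/5.35 = 0.73250.
So C = 406 × e^0.73250 = 406 × 2.08027 = 844.59 ppm.

C ≈ 845 ppm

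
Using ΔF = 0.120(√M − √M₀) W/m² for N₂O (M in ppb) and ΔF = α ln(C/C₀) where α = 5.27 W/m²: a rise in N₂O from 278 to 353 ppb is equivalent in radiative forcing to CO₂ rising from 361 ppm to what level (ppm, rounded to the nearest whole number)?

C ≈ 379 ppm

N₂O forcing: 0.120 × (√353 − √278) = 0.120 × (18.7883 − 16.6733) = 0.120 × 2.1150 = 0.25380 W/m².
Set 5.27 ln(C/361) = 0.25380: ln(C/361) = 0.25380/5.27 = 0.04816, so C = 361 × e^0.04816 = 361 × 1.04934 = 378.81 ppm.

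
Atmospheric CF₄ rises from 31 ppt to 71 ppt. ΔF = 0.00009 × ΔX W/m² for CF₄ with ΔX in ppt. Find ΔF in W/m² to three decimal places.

ΔF = 0.004 W/m²

CF₄: ΔF = 0.00009 × (71 − 31) = 0.00009 × 40 = 0.0036 W/m².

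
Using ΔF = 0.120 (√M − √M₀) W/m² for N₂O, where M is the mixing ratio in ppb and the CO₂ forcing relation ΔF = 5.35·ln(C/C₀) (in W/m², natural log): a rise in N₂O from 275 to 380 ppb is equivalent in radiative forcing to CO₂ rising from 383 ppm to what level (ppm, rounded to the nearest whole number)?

C ≈ 409 ppm

N₂O forcing: 0.120 × (√380 − √275) = 0.120 × (19.4936 − 16.5831) = 0.120 × 2.9105 = 0.34926 W/m².
Set 5.35 ln(C/383) = 0.34926: ln(C/383) = 0.34926/5.35 = 0.06528, so C = 383 × e^0.06528 = 383 × 1.06746 = 408.84 ppm.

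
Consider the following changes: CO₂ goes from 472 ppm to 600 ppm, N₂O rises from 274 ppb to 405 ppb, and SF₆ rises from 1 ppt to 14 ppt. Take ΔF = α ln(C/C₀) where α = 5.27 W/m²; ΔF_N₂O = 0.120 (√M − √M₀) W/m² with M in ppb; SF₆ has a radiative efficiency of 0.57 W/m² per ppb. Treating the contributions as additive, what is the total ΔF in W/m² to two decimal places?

CO₂: 5.27 × ln(600/472) = 5.27 × ln(1.27119) = 5.27 × 0.23995 = 1.2645 W/m².
N₂O: 0.120 × (√405 − √274) = 0.120 × (20.1246 − 16.5529) = 0.120 × 3.5717 = 0.4286 W/m².
SF₆: Δ = 14 − 1 = 13 ppt = 0.013 ppb; ΔF = 0.57 × 0.013 = 0.0074 W/m².
Total ΔF = 1.2645 + 0.4286 + 0.0074 = 1.7005 W/m².

ΔF = 1.70 W/m²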